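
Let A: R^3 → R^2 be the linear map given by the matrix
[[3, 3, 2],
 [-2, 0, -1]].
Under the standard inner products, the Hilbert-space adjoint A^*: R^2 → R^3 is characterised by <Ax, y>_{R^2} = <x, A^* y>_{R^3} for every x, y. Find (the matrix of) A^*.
A^* = A^T =
[[3, -2],
 [3, 0],
 [2, -1]]

For real matrices with standard dot products, the defining identity <Ax, y> = <x, A^* y> gives (Ax)^T y = x^T (A^*) y, i.e. x^T A^T y = x^T (A^*) y. Since this holds for all x, y, we must have A^* = A^T. Therefore
A^* =
[[3, -2],
 [3, 0],
 [2, -1]].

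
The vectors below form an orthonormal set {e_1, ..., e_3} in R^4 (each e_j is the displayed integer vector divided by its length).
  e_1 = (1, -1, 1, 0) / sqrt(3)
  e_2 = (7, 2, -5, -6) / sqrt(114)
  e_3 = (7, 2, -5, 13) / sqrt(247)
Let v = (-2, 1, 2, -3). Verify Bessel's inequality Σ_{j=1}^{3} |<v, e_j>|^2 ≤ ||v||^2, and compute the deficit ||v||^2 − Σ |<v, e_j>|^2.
Σ |<v, e_j>|^2 = 202/13; ||v||^2 = 18; deficit = 32/13

Write each e_j = u_j / sqrt(<u_j, u_j>) where u_j is the displayed integer vector. Then <v, e_j> = <v, u_j> / sqrt(<u_j, u_j>), so |<v, e_j>|^2 = <v, u_j>^2 / <u_j, u_j>.
Coefficients: <v, e_1> = -1/sqrt(3), <v, e_2> = -4/sqrt(114), <v, e_3> = -61/sqrt(247).
Square and sum: Σ |<v, e_j>|^2 = 202/13.
Compute ||v||^2 = v·v = 18.
Deficit = 18 − 202/13 = 32/13 ≥ 0, confirming Bessel's inequality. (The deficit equals ||v − Σ <v,e_j> e_j||^2, the squared distance from v to span{e_j}.)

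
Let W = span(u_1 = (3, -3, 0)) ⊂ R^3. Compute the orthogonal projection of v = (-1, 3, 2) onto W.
proj_W(v) = (-2, 2, 0)

Set up U = [u_1 | ... | u_1] ∈ R^(3×1). The projector onto W = col(U) is P = U (U^T U)^(-1) U^T.
Compute U^T U =
  [18],
and U^T v = (-12).
Solve U^T U · c = U^T v for the coefficients: c = (-2/3). The projection is proj_W(v) = U c.
Check: (v - proj_W(v)) · u_1 = 0  (should be 0).
Result: proj_W(v) = (-2, 2, 0).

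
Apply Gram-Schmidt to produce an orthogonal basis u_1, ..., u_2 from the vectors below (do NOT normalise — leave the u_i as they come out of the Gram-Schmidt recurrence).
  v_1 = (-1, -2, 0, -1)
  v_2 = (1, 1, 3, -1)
Orthogonal basis:
  u_1 = (-1, -2, 0, -1)
  u_2 = (2/3, 1/3, 3, -4/3)

Apply the Gram-Schmidt recurrence
  u_1 = v_1
  u_i = v_i − Σ_{j<i} ((v_i · u_j) / (u_j · u_j)) · u_j.

Step by step this gives:
  u_1 = (-1, -2, 0, -1)
  u_2 = (2/3, 1/3, 3, -4/3)

Orthogonality check:
  u_2 · u_1 = 0 (should be 0)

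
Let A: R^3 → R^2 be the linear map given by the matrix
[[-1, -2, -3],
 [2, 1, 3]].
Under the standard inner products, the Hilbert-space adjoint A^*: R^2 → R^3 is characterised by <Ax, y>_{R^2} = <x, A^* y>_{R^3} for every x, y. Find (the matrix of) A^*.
A^* = A^T =
[[-1, 2],
 [-2, 1],
 [-3, 3]]

For real matrices with standard dot products, the defining identity <Ax, y> = <x, A^* y> gives (Ax)^T y = x^T (A^*) y, i.e. x^T A^T y = x^T (A^*) y. Since this holds for all x, y, we must have A^* = A^T. Therefore
A^* =
[[-1, 2],
 [-2, 1],
 [-3, 3]].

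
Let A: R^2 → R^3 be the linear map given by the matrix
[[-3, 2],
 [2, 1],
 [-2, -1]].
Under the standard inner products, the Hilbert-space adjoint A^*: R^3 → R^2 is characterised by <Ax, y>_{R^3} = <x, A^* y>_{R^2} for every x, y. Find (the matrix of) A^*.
A^* = A^T =
[[-3, 2, -2],
 [2, 1, -1]]

For real matrices with standard dot products, the defining identity <Ax, y> = <x, A^* y> gives (Ax)^T y = x^T (A^*) y, i.e. x^T A^T y = x^T (A^*) y. Since this holds for all x, y, we must have A^* = A^T. Therefore
A^* =
[[-3, 2, -2],
 [2, 1, -1]].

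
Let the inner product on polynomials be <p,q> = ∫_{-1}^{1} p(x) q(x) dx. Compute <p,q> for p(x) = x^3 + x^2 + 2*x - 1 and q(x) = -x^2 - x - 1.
<p,q> = -2/15

Expand the product: p(x)·q(x) = -x^5 - 2*x^4 - 4*x^3 - 2*x^2 - x + 1.
∫_{-1}^{1} of each monomial x^k gives [2/(k+1) if k even, 0 if k odd]. Integrating term-by-term (or equivalently evaluating the antiderivative F(x) = -x^6/6 - 2*x^5/5 - x^4 - 2*x^3/3 - x^2/2 + x at the endpoints):
  F(1) − F(−1) = -26/15 − (-8/5) = -2/15.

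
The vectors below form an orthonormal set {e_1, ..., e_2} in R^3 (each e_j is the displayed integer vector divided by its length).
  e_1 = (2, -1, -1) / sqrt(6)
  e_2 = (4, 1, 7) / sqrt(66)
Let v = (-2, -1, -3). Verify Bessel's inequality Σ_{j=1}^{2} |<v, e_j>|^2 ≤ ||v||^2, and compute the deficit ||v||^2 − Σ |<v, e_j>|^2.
Σ |<v, e_j>|^2 = 150/11; ||v||^2 = 14; deficit = 4/11

Write each e_j = u_j / sqrt(<u_j, u_j>) where u_j is the displayed integer vector. Then <v, e_j> = <v, u_j> / sqrt(<u_j, u_j>), so |<v, e_j>|^2 = <v, u_j>^2 / <u_j, u_j>.
Coefficients: <v, e_1> = 0/sqrt(6), <v, e_2> = -30/sqrt(66).
Square and sum: Σ |<v, e_j>|^2 = 150/11.
Compute ||v||^2 = v·v = 14.
Deficit = 14 − 150/11 = 4/11 ≥ 0, confirming Bessel's inequality. (The deficit equals ||v − Σ <v,e_j> e_j||^2, the squared distance from v to span{e_j}.)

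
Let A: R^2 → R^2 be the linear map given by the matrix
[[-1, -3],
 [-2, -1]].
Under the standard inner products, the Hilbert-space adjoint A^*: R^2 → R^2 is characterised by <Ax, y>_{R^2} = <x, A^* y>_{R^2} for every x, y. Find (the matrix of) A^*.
A^* = A^T =
[[-1, -2],
 [-3, -1]]

For real matrices with standard dot products, the defining identity <Ax, y> = <x, A^* y> gives (Ax)^T y = x^T (A^*) y, i.e. x^T A^T y = x^T (A^*) y. Since this holds for all x, y, we must have A^* = A^T. Therefore
A^* =
[[-1, -2],
 [-3, -1]].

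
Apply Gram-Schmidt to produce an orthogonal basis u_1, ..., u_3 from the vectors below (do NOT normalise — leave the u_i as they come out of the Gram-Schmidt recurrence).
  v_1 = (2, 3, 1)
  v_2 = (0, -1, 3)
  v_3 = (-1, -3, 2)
Orthogonal basis:
  u_1 = (2, 3, 1)
  u_2 = (0, -1, 3)
  u_3 = (2/7, -6/35, -2/35)

Apply the Gram-Schmidt recurrence
  u_1 = v_1
  u_i = v_i − Σ_{j<i} ((v_i · u_j) / (u_j · u_j)) · u_j.

Step by step this gives:
  u_1 = (2, 3, 1)
  u_2 = (0, -1, 3)
  u_3 = (2/7, -6/35, -2/35)

Orthogonality check:
  u_2 · u_1 = 0 (should be 0)
  u_3 · u_1 = 0 (should be 0)
  u_3 · u_2 = 0 (should be 0)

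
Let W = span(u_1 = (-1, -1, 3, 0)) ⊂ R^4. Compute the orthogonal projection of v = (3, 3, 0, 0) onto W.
proj_W(v) = (6/11, 6/11, -18/11, 0)

Set up U = [u_1 | ... | u_1] ∈ R^(4×1). The projector onto W = col(U) is P = U (U^T U)^(-1) U^T.
Compute U^T U =
  [11],
and U^T v = (-6).
Solve U^T U · c = U^T v for the coefficients: c = (-6/11). The projection is proj_W(v) = U c.
Check: (v - proj_W(v)) · u_1 = 0  (should be 0).
Result: proj_W(v) = (6/11, 6/11, -18/11, 0).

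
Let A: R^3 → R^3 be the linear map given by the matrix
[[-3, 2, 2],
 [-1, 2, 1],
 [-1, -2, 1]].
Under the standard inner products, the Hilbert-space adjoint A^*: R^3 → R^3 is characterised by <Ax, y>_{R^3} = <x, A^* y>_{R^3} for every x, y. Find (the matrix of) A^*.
A^* = A^T =
[[-3, -1, -1],
 [2, 2, -2],
 [2, 1, 1]]

For real matrices with standard dot products, the defining identity <Ax, y> = <x, A^* y> gives (Ax)^T y = x^T (A^*) y, i.e. x^T A^T y = x^T (A^*) y. Since this holds for all x, y, we must have A^* = A^T. Therefore
A^* =
[[-3, -1, -1],
 [2, 2, -2],
 [2, 1, 1]].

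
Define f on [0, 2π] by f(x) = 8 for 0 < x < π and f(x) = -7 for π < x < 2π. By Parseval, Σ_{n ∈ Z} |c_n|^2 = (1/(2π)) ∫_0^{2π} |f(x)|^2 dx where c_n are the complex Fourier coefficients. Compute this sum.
Σ |c_n|^2 = 113/2

Parseval equates the L^2 energy of f (normalised by 1/(2π)) with the ℓ^2 sum of its Fourier coefficients: (1/(2π)) ∫_0^{2π} |f|^2 = Σ |c_n|^2.
Compute the left side: (1/(2π)) [∫_0^π 8^2 dx + ∫_π^{2π} (-7)^2 dx] = (1/(2π)) · (64π + 49π) = (64 + 49)/2 = 113/2.
So Σ_{n ∈ Z} |c_n|^2 = 113/2.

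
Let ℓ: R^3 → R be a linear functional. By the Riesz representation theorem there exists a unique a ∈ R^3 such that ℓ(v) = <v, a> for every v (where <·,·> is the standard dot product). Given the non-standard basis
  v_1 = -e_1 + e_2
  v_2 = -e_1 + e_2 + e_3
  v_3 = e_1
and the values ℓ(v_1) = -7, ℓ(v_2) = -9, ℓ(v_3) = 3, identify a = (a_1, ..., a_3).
a = (3, -4, -2)

Write a = (a_1, ..., a_3) in the standard basis. For each basis vector v_i, ℓ(v_i) = <v_i, a> is a linear equation in the a_j's. Collect the n equations into a matrix system V a = ℓ, where row i of V is v_i (expressed in the standard basis). Since V is invertible (lower-triangular with 1s on the diagonal, up to permutation), solve by back-substitution:
  V =
[[-1, 1, 0],
 [-1, 1, 1],
 [1, 0, 0]]
  V a = (-7, -9, 3)
Solving gives a = (3, -4, -2).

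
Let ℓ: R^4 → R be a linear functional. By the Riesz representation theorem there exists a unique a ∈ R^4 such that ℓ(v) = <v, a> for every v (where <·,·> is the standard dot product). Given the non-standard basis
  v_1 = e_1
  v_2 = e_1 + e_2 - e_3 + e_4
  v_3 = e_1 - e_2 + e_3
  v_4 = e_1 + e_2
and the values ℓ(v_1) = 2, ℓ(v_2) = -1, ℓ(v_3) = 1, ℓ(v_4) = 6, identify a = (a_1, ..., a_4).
a = (2, 4, 3, -4)

Write a = (a_1, ..., a_4) in the standard basis. For each basis vector v_i, ℓ(v_i) = <v_i, a> is a linear equation in the a_j's. Collect the n equations into a matrix system V a = ℓ, where row i of V is v_i (expressed in the standard basis). Since V is invertible (lower-triangular with 1s on the diagonal, up to permutation), solve by back-substitution:
  V =
[[1, 0, 0, 0],
 [1, 1, -1, 1],
 [1, -1, 1, 0],
 [1, 1, 0, 0]]
  V a = (2, -1, 1, 6)
Solving gives a = (2, 4, 3, -4).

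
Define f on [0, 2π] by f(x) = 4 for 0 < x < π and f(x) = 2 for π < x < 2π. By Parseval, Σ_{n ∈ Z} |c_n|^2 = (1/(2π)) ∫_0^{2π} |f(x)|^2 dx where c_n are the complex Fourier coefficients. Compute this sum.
Σ |c_n|^2 = 10

Parseval equates the L^2 energy of f (normalised by 1/(2π)) with the ℓ^2 sum of its Fourier coefficients: (1/(2π)) ∫_0^{2π} |f|^2 = Σ |c_n|^2.
Compute the left side: (1/(2π)) [∫_0^π 4^2 dx + ∫_π^{2π} 2^2 dx] = (1/(2π)) · (16π + 4π) = (16 + 4)/2 = 10.
So Σ_{n ∈ Z} |c_n|^2 = 10.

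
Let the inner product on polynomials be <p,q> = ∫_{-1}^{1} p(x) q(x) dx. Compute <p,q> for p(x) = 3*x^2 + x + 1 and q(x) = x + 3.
<p,q> = 38/3

Expand the product: p(x)·q(x) = 3*x^3 + 10*x^2 + 4*x + 3.
∫_{-1}^{1} of each monomial x^k gives [2/(k+1) if k even, 0 if k odd]. Integrating term-by-term (or equivalently evaluating the antiderivative F(x) = 3*x^4/4 + 10*x^3/3 + 2*x^2 + 3*x at the endpoints):
  F(1) − F(−1) = 109/12 − (-43/12) = 38/3.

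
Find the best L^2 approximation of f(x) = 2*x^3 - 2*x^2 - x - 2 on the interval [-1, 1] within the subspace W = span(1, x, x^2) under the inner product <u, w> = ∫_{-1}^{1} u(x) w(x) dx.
g(x) = -2*x^2 + x/5 - 2

The best approximation g ∈ W is the orthogonal projection of f onto W. Writing g = a_0 + a_1 x + a_2 x^2, the coefficients solve the normal equations G · a = b where
  G_{ij} = <φ_i, φ_j> and b_i = <f, φ_i>, with φ_0 = 1, φ_1 = x, φ_2 = x^2.
G =
  [2, 0, 2/3]
  [0, 2/3, 0]
  [2/3, 0, 2/5],
b = (-16/3, 2/15, -32/15).
Solving gives a_0 = -2, a_1 = 1/5, a_2 = -2, so
  g(x) = -2*x^2 + x/5 - 2.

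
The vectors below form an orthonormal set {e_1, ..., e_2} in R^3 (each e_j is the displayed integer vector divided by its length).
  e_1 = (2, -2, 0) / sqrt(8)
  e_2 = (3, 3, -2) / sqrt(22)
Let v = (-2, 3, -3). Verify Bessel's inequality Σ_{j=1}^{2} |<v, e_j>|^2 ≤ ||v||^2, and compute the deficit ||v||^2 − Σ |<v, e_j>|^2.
Σ |<v, e_j>|^2 = 178/11; ||v||^2 = 22; deficit = 64/11

Write each e_j = u_j / sqrt(<u_j, u_j>) where u_j is the displayed integer vector. Then <v, e_j> = <v, u_j> / sqrt(<u_j, u_j>), so |<v, e_j>|^2 = <v, u_j>^2 / <u_j, u_j>.
Coefficients: <v, e_1> = -10/sqrt(8), <v, e_2> = 9/sqrt(22).
Square and sum: Σ |<v, e_j>|^2 = 178/11.
Compute ||v||^2 = v·v = 22.
Deficit = 22 − 178/11 = 64/11 ≥ 0, confirming Bessel's inequality. (The deficit equals ||v − Σ <v,e_j> e_j||^2, the squared distance from v to span{e_j}.)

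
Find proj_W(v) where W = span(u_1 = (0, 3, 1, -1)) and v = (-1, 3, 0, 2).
proj_W(v) = (0, 21/11, 7/11, -7/11)

Set up U = [u_1 | ... | u_1] ∈ R^(4×1). The projector onto W = col(U) is P = U (U^T U)^(-1) U^T.
Compute U^T U =
  [11],
and U^T v = (7).
Solve U^T U · c = U^T v for the coefficients: c = (7/11). The projection is proj_W(v) = U c.
Check: (v - proj_W(v)) · u_1 = 0  (should be 0).
Result: proj_W(v) = (0, 21/11, 7/11, -7/11).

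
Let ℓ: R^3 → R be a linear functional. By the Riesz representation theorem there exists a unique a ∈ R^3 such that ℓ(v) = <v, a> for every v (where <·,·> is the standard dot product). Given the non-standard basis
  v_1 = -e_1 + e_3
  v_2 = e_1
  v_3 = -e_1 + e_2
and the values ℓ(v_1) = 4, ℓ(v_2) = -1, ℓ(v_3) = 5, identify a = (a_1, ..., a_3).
a = (-1, 4, 3)

Write a = (a_1, ..., a_3) in the standard basis. For each basis vector v_i, ℓ(v_i) = <v_i, a> is a linear equation in the a_j's. Collect the n equations into a matrix system V a = ℓ, where row i of V is v_i (expressed in the standard basis). Since V is invertible (lower-triangular with 1s on the diagonal, up to permutation), solve by back-substitution:
  V =
[[-1, 0, 1],
 [1, 0, 0],
 [-1, 1, 0]]
  V a = (4, -1, 5)
Solving gives a = (-1, 4, 3).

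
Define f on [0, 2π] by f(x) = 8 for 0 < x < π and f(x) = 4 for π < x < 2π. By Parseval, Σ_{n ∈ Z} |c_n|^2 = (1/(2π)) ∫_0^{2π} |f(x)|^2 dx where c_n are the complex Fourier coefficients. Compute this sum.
Σ |c_n|^2 = 40

Parseval equates the L^2 energy of f (normalised by 1/(2π)) with the ℓ^2 sum of its Fourier coefficients: (1/(2π)) ∫_0^{2π} |f|^2 = Σ |c_n|^2.
Compute the left side: (1/(2π)) [∫_0^π 8^2 dx + ∫_π^{2π} 4^2 dx] = (1/(2π)) · (64π + 16π) = (64 + 16)/2 = 40.
So Σ_{n ∈ Z} |c_n|^2 = 40.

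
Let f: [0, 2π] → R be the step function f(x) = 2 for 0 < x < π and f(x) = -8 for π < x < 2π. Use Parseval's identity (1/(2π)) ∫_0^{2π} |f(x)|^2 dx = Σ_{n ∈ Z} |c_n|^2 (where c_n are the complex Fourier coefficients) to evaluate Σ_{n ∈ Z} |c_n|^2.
Σ |c_n|^2 = 34

Parseval equates the L^2 energy of f (normalised by 1/(2π)) with the ℓ^2 sum of its Fourier coefficients: (1/(2π)) ∫_0^{2π} |f|^2 = Σ |c_n|^2.
Compute the left side: (1/(2π)) [∫_0^π 2^2 dx + ∫_π^{2π} (-8)^2 dx] = (1/(2π)) · (4π + 64π) = (4 + 64)/2 = 34.
So Σ_{n ∈ Z} |c_n|^2 = 34.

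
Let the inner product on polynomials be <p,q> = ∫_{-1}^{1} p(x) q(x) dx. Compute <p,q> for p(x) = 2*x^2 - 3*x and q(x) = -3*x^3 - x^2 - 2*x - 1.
<p,q> = 82/15

Expand the product: p(x)·q(x) = -6*x^5 + 7*x^4 - x^3 + 4*x^2 + 3*x.
∫_{-1}^{1} of each monomial x^k gives [2/(k+1) if k even, 0 if k odd]. Integrating term-by-term (or equivalently evaluating the antiderivative F(x) = -x^6 + 7*x^5/5 - x^4/4 + 4*x^3/3 + 3*x^2/2 at the endpoints):
  F(1) − F(−1) = 179/60 − (-149/60) = 82/15.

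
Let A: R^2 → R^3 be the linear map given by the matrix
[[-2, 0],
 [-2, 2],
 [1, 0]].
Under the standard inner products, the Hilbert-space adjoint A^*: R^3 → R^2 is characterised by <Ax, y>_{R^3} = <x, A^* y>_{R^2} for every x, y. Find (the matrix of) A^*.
A^* = A^T =
[[-2, -2, 1],
 [0, 2, 0]]

For real matrices with standard dot products, the defining identity <Ax, y> = <x, A^* y> gives (Ax)^T y = x^T (A^*) y, i.e. x^T A^T y = x^T (A^*) y. Since this holds for all x, y, we must have A^* = A^T. Therefore
A^* =
[[-2, -2, 1],
 [0, 2, 0]].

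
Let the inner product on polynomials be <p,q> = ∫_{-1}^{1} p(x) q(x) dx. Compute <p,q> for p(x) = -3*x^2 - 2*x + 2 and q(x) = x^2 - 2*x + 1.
<p,q> = 24/5

Expand the product: p(x)·q(x) = -3*x^4 + 4*x^3 + 3*x^2 - 6*x + 2.
∫_{-1}^{1} of each monomial x^k gives [2/(k+1) if k even, 0 if k odd]. Integrating term-by-term (or equivalently evaluating the antiderivative F(x) = -3*x^5/5 + x^4 + x^3 - 3*x^2 + 2*x at the endpoints):
  F(1) − F(−1) = 2/5 − (-22/5) = 24/5.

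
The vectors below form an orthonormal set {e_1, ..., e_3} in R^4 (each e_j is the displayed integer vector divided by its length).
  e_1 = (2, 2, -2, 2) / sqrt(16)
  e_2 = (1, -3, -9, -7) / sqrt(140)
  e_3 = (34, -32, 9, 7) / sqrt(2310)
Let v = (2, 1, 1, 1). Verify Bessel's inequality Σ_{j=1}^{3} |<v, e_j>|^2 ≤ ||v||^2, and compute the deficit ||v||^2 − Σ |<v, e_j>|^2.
Σ |<v, e_j>|^2 = 181/33; ||v||^2 = 7; deficit = 50/33

Write each e_j = u_j / sqrt(<u_j, u_j>) where u_j is the displayed integer vector. Then <v, e_j> = <v, u_j> / sqrt(<u_j, u_j>), so |<v, e_j>|^2 = <v, u_j>^2 / <u_j, u_j>.
Coefficients: <v, e_1> = 6/sqrt(16), <v, e_2> = -17/sqrt(140), <v, e_3> = 52/sqrt(2310).
Square and sum: Σ |<v, e_j>|^2 = 181/33.
Compute ||v||^2 = v·v = 7.
Deficit = 7 − 181/33 = 50/33 ≥ 0, confirming Bessel's inequality. (The deficit equals ||v − Σ <v,e_j> e_j||^2, the squared distance from v to span{e_j}.)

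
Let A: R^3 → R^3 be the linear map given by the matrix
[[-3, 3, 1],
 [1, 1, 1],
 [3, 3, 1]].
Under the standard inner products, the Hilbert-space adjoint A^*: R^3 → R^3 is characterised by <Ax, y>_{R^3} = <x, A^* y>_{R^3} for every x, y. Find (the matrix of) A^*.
A^* = A^T =
[[-3, 1, 3],
 [3, 1, 3],
 [1, 1, 1]]

For real matrices with standard dot products, the defining identity <Ax, y> = <x, A^* y> gives (Ax)^T y = x^T (A^*) y, i.e. x^T A^T y = x^T (A^*) y. Since this holds for all x, y, we must have A^* = A^T. Therefore
A^* =
[[-3, 1, 3],
 [3, 1, 3],
 [1, 1, 1]].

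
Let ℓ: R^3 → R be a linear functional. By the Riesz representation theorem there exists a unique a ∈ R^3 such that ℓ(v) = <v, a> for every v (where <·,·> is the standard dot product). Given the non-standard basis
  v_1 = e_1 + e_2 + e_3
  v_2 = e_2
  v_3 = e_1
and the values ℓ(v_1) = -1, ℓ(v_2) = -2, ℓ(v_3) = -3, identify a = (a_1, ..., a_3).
a = (-3, -2, 4)

Write a = (a_1, ..., a_3) in the standard basis. For each basis vector v_i, ℓ(v_i) = <v_i, a> is a linear equation in the a_j's. Collect the n equations into a matrix system V a = ℓ, where row i of V is v_i (expressed in the standard basis). Since V is invertible (lower-triangular with 1s on the diagonal, up to permutation), solve by back-substitution:
  V =
[[1, 1, 1],
 [0, 1, 0],
 [1, 0, 0]]
  V a = (-1, -2, -3)
Solving gives a = (-3, -2, 4).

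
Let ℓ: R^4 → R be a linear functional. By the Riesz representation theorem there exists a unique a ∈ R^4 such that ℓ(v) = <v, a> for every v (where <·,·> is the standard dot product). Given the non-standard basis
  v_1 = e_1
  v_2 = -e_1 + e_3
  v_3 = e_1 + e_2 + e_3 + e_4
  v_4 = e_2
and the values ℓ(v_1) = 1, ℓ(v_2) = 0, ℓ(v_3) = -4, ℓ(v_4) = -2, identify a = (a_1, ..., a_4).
a = (1, -2, 1, -4)

Write a = (a_1, ..., a_4) in the standard basis. For each basis vector v_i, ℓ(v_i) = <v_i, a> is a linear equation in the a_j's. Collect the n equations into a matrix system V a = ℓ, where row i of V is v_i (expressed in the standard basis). Since V is invertible (lower-triangular with 1s on the diagonal, up to permutation), solve by back-substitution:
  V =
[[1, 0, 0, 0],
 [-1, 0, 1, 0],
 [1, 1, 1, 1],
 [0, 1, 0, 0]]
  V a = (1, 0, -4, -2)
Solving gives a = (1, -2, 1, -4).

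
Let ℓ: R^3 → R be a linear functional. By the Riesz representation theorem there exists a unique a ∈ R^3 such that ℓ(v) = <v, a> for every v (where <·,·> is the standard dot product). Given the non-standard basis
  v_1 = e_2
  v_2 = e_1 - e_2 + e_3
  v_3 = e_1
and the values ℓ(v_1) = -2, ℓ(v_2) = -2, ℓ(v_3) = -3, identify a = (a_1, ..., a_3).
a = (-3, -2, -1)

Write a = (a_1, ..., a_3) in the standard basis. For each basis vector v_i, ℓ(v_i) = <v_i, a> is a linear equation in the a_j's. Collect the n equations into a matrix system V a = ℓ, where row i of V is v_i (expressed in the standard basis). Since V is invertible (lower-triangular with 1s on the diagonal, up to permutation), solve by back-substitution:
  V =
[[0, 1, 0],
 [1, -1, 1],
 [1, 0, 0]]
  V a = (-2, -2, -3)
Solving gives a = (-3, -2, -1).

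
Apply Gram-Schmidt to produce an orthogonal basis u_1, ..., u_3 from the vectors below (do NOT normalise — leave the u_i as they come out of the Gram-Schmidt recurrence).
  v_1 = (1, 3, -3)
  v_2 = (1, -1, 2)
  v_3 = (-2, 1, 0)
Orthogonal basis:
  u_1 = (1, 3, -3)
  u_2 = (27/19, 5/19, 14/19)
  u_3 = (-33/50, 11/10, 22/25)

Apply the Gram-Schmidt recurrence
  u_1 = v_1
  u_i = v_i − Σ_{j<i} ((v_i · u_j) / (u_j · u_j)) · u_j.

Step by step this gives:
  u_1 = (1, 3, -3)
  u_2 = (27/19, 5/19, 14/19)
  u_3 = (-33/50, 11/10, 22/25)

Orthogonality check:
  u_2 · u_1 = 0 (should be 0)
  u_3 · u_1 = 0 (should be 0)
  u_3 · u_2 = 0 (should be 0)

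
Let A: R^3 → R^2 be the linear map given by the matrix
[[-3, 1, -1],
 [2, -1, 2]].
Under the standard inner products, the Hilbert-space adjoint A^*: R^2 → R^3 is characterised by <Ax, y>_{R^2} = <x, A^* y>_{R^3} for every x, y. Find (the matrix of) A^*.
A^* = A^T =
[[-3, 2],
 [1, -1],
 [-1, 2]]

For real matrices with standard dot products, the defining identity <Ax, y> = <x, A^* y> gives (Ax)^T y = x^T (A^*) y, i.e. x^T A^T y = x^T (A^*) y. Since this holds for all x, y, we must have A^* = A^T. Therefore
A^* =
[[-3, 2],
 [1, -1],
 [-1, 2]].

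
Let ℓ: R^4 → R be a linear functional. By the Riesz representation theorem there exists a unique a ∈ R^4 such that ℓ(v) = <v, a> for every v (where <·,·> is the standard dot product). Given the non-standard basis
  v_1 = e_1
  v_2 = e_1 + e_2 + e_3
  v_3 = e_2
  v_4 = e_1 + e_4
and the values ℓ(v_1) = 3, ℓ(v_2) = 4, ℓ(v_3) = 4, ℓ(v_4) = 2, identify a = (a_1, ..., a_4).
a = (3, 4, -3, -1)

Write a = (a_1, ..., a_4) in the standard basis. For each basis vector v_i, ℓ(v_i) = <v_i, a> is a linear equation in the a_j's. Collect the n equations into a matrix system V a = ℓ, where row i of V is v_i (expressed in the standard basis). Since V is invertible (lower-triangular with 1s on the diagonal, up to permutation), solve by back-substitution:
  V =
[[1, 0, 0, 0],
 [1, 1, 1, 0],
 [0, 1, 0, 0],
 [1, 0, 0, 1]]
  V a = (3, 4, 4, 2)
Solving gives a = (3, 4, -3, -1).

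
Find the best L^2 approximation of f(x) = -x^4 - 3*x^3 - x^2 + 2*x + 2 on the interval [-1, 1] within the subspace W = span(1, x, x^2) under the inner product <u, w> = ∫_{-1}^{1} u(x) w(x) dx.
g(x) = -13*x^2/7 + x/5 + 73/35

The best approximation g ∈ W is the orthogonal projection of f onto W. Writing g = a_0 + a_1 x + a_2 x^2, the coefficients solve the normal equations G · a = b where
  G_{ij} = <φ_i, φ_j> and b_i = <f, φ_i>, with φ_0 = 1, φ_1 = x, φ_2 = x^2.
G =
  [2, 0, 2/3]
  [0, 2/3, 0]
  [2/3, 0, 2/5],
b = (44/15, 2/15, 68/105).
Solving gives a_0 = 73/35, a_1 = 1/5, a_2 = -13/7, so
  g(x) = -13*x^2/7 + x/5 + 73/35.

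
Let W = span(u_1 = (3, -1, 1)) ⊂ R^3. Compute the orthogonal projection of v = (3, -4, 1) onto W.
proj_W(v) = (42/11, -14/11, 14/11)

Set up U = [u_1 | ... | u_1] ∈ R^(3×1). The projector onto W = col(U) is P = U (U^T U)^(-1) U^T.
Compute U^T U =
  [11],
and U^T v = (14).
Solve U^T U · c = U^T v for the coefficients: c = (14/11). The projection is proj_W(v) = U c.
Check: (v - proj_W(v)) · u_1 = 0  (should be 0).
Result: proj_W(v) = (42/11, -14/11, 14/11).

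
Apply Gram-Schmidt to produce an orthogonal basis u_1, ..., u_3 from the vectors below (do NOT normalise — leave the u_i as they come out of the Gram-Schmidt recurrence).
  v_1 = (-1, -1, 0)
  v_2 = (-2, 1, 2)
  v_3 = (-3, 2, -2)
Orthogonal basis:
  u_1 = (-1, -1, 0)
  u_2 = (-3/2, 3/2, 2)
  u_3 = (-32/17, 32/17, -48/17)

Apply the Gram-Schmidt recurrence
  u_1 = v_1
  u_i = v_i − Σ_{j<i} ((v_i · u_j) / (u_j · u_j)) · u_j.

Step by step this gives:
  u_1 = (-1, -1, 0)
  u_2 = (-3/2, 3/2, 2)
  u_3 = (-32/17, 32/17, -48/17)

Orthogonality check:
  u_2 · u_1 = 0 (should be 0)
  u_3 · u_1 = 0 (should be 0)
  u_3 · u_2 = 0 (should be 0)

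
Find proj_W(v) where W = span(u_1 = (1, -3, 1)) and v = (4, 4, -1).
proj_W(v) = (-9/11, 27/11, -9/11)

Set up U = [u_1 | ... | u_1] ∈ R^(3×1). The projector onto W = col(U) is P = U (U^T U)^(-1) U^T.
Compute U^T U =
  [11],
and U^T v = (-9).
Solve U^T U · c = U^T v for the coefficients: c = (-9/11). The projection is proj_W(v) = U c.
Check: (v - proj_W(v)) · u_1 = 0  (should be 0).
Result: proj_W(v) = (-9/11, 27/11, -9/11).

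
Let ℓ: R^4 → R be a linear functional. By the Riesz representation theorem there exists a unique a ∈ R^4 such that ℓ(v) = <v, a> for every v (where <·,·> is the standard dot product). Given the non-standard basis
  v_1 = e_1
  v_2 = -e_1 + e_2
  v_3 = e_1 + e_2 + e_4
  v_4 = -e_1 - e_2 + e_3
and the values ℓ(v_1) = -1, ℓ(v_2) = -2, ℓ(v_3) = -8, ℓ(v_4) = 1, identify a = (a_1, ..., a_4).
a = (-1, -3, -3, -4)

Write a = (a_1, ..., a_4) in the standard basis. For each basis vector v_i, ℓ(v_i) = <v_i, a> is a linear equation in the a_j's. Collect the n equations into a matrix system V a = ℓ, where row i of V is v_i (expressed in the standard basis). Since V is invertible (lower-triangular with 1s on the diagonal, up to permutation), solve by back-substitution:
  V =
[[1, 0, 0, 0],
 [-1, 1, 0, 0],
 [1, 1, 0, 1],
 [-1, -1, 1, 0]]
  V a = (-1, -2, -8, 1)
Solving gives a = (-1, -3, -3, -4).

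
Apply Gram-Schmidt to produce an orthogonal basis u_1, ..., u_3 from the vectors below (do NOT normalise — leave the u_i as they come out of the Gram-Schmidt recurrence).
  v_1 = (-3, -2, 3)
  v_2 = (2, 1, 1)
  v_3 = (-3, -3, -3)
Orthogonal basis:
  u_1 = (-3, -2, 3)
  u_2 = (29/22, 6/11, 37/22)
  u_3 = (75/107, -135/107, -15/107)

Apply the Gram-Schmidt recurrence
  u_1 = v_1
  u_i = v_i − Σ_{j<i} ((v_i · u_j) / (u_j · u_j)) · u_j.

Step by step this gives:
  u_1 = (-3, -2, 3)
  u_2 = (29/22, 6/11, 37/22)
  u_3 = (75/107, -135/107, -15/107)

Orthogonality check:
  u_2 · u_1 = 0 (should be 0)
  u_3 · u_1 = 0 (should be 0)
  u_3 · u_2 = 0 (should be 0)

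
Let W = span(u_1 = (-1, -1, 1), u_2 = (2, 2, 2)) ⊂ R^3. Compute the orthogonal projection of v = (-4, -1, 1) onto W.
proj_W(v) = (-5/2, -5/2, 1)

Set up U = [u_1 | ... | u_2] ∈ R^(3×2). The projector onto W = col(U) is P = U (U^T U)^(-1) U^T.
Compute U^T U =
  [3, -2]
  [-2, 12],
and U^T v = (6, -8).
Solve U^T U · c = U^T v for the coefficients: c = (7/4, -3/8). The projection is proj_W(v) = U c.
Check: (v - proj_W(v)) · u_1 = 0  (should be 0).
Check: (v - proj_W(v)) · u_2 = 0  (should be 0).
Result: proj_W(v) = (-5/2, -5/2, 1).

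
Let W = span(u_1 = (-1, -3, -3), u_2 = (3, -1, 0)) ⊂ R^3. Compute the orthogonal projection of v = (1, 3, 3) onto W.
proj_W(v) = (1, 3, 3)

Set up U = [u_1 | ... | u_2] ∈ R^(3×2). The projector onto W = col(U) is P = U (U^T U)^(-1) U^T.
Compute U^T U =
  [19, 0]
  [0, 10],
and U^T v = (-19, 0).
Solve U^T U · c = U^T v for the coefficients: c = (-1, 0). The projection is proj_W(v) = U c.
Check: (v - proj_W(v)) · u_1 = 0  (should be 0).
Check: (v - proj_W(v)) · u_2 = 0  (should be 0).
Result: proj_W(v) = (1, 3, 3).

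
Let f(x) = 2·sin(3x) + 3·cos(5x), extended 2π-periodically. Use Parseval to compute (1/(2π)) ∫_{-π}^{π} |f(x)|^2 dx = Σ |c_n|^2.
Σ |c_n|^2 = 13/2

Expand |f|^2 and use orthogonality of {sin(nx), cos(mx)} on [-π, π]:
  ∫_{-π}^{π} sin(nx)^2 dx = π, ∫ cos(mx)^2 dx = π, and cross terms integrate to 0.
So ∫_{-π}^{π} f(x)^2 dx = 2^2 · π + 3^2 · π = (4 + 9)π.
Divide by 2π: (4 + 9)/2 = 13/2.
By Parseval, this equals Σ |c_n|^2.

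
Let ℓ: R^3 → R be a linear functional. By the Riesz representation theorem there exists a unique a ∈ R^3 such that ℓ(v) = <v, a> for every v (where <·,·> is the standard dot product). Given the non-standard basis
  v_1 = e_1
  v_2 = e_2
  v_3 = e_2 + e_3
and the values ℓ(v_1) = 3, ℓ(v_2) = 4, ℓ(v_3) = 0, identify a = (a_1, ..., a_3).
a = (3, 4, -4)

Write a = (a_1, ..., a_3) in the standard basis. For each basis vector v_i, ℓ(v_i) = <v_i, a> is a linear equation in the a_j's. Collect the n equations into a matrix system V a = ℓ, where row i of V is v_i (expressed in the standard basis). Since V is invertible (lower-triangular with 1s on the diagonal, up to permutation), solve by back-substitution:
  V =
[[1, 0, 0],
 [0, 1, 0],
 [0, 1, 1]]
  V a = (3, 4, 0)
Solving gives a = (3, 4, -4).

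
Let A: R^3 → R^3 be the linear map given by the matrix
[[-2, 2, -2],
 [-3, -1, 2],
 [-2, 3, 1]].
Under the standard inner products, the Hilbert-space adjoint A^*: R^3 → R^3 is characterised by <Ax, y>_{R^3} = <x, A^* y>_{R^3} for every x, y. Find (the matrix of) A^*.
A^* = A^T =
[[-2, -3, -2],
 [2, -1, 3],
 [-2, 2, 1]]

For real matrices with standard dot products, the defining identity <Ax, y> = <x, A^* y> gives (Ax)^T y = x^T (A^*) y, i.e. x^T A^T y = x^T (A^*) y. Since this holds for all x, y, we must have A^* = A^T. Therefore
A^* =
[[-2, -3, -2],
 [2, -1, 3],
 [-2, 2, 1]].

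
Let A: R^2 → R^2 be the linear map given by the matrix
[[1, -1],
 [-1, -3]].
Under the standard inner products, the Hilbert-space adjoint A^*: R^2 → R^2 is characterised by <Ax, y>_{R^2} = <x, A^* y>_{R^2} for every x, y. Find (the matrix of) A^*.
A^* = A^T =
[[1, -1],
 [-1, -3]]

For real matrices with standard dot products, the defining identity <Ax, y> = <x, A^* y> gives (Ax)^T y = x^T (A^*) y, i.e. x^T A^T y = x^T (A^*) y. Since this holds for all x, y, we must have A^* = A^T. Therefore
A^* =
[[1, -1],
 [-1, -3]].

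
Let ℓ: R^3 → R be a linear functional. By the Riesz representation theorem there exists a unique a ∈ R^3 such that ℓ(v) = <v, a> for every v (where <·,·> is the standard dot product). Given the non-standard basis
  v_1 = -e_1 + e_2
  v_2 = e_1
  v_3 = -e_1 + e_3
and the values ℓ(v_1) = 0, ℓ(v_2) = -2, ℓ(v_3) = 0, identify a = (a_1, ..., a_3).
a = (-2, -2, -2)

Write a = (a_1, ..., a_3) in the standard basis. For each basis vector v_i, ℓ(v_i) = <v_i, a> is a linear equation in the a_j's. Collect the n equations into a matrix system V a = ℓ, where row i of V is v_i (expressed in the standard basis). Since V is invertible (lower-triangular with 1s on the diagonal, up to permutation), solve by back-substitution:
  V =
[[-1, 1, 0],
 [1, 0, 0],
 [-1, 0, 1]]
  V a = (0, -2, 0)
Solving gives a = (-2, -2, -2).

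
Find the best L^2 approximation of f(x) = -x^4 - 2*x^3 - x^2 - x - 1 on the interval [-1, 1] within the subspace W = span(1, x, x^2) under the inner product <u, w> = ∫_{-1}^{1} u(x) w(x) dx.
g(x) = -13*x^2/7 - 11*x/5 - 32/35

The best approximation g ∈ W is the orthogonal projection of f onto W. Writing g = a_0 + a_1 x + a_2 x^2, the coefficients solve the normal equations G · a = b where
  G_{ij} = <φ_i, φ_j> and b_i = <f, φ_i>, with φ_0 = 1, φ_1 = x, φ_2 = x^2.
G =
  [2, 0, 2/3]
  [0, 2/3, 0]
  [2/3, 0, 2/5],
b = (-46/15, -22/15, -142/105).
Solving gives a_0 = -32/35, a_1 = -11/5, a_2 = -13/7, so
  g(x) = -13*x^2/7 - 11*x/5 - 32/35.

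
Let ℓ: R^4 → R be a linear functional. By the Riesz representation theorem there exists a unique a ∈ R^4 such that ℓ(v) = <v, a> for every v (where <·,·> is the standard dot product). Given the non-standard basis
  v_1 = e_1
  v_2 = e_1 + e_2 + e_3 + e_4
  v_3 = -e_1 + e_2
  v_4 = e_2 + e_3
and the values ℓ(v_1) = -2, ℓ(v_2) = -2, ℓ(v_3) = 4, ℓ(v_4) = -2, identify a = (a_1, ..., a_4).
a = (-2, 2, -4, 2)

Write a = (a_1, ..., a_4) in the standard basis. For each basis vector v_i, ℓ(v_i) = <v_i, a> is a linear equation in the a_j's. Collect the n equations into a matrix system V a = ℓ, where row i of V is v_i (expressed in the standard basis). Since V is invertible (lower-triangular with 1s on the diagonal, up to permutation), solve by back-substitution:
  V =
[[1, 0, 0, 0],
 [1, 1, 1, 1],
 [-1, 1, 0, 0],
 [0, 1, 1, 0]]
  V a = (-2, -2, 4, -2)
Solving gives a = (-2, 2, -4, 2).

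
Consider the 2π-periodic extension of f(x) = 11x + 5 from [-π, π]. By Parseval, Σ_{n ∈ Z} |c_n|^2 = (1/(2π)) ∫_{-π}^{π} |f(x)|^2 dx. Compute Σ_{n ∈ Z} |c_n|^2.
Σ |c_n|^2 = 121π^2/3 + 25

Expand and integrate term by term over [-π, π]:
  ∫ (11x)^2 dx = 121·(2π^3/3); ∫ 2·11·(5)·x dx = 0 (odd integrand); ∫ 5^2 dx = 25·2π.
So (1/(2π)) ∫_{-π}^{π} (11x + 5)^2 dx = 121π^2/3 + 25 = 121π^2/3 + 25.
Parseval ⇒ Σ |c_n|^2 = 121π^2/3 + 25.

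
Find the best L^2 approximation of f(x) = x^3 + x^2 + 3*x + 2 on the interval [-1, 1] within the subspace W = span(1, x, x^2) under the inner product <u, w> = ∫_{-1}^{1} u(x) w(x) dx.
g(x) = x^2 + 18*x/5 + 2

The best approximation g ∈ W is the orthogonal projection of f onto W. Writing g = a_0 + a_1 x + a_2 x^2, the coefficients solve the normal equations G · a = b where
  G_{ij} = <φ_i, φ_j> and b_i = <f, φ_i>, with φ_0 = 1, φ_1 = x, φ_2 = x^2.
G =
  [2, 0, 2/3]
  [0, 2/3, 0]
  [2/3, 0, 2/5],
b = (14/3, 12/5, 26/15).
Solving gives a_0 = 2, a_1 = 18/5, a_2 = 1, so
  g(x) = x^2 + 18*x/5 + 2.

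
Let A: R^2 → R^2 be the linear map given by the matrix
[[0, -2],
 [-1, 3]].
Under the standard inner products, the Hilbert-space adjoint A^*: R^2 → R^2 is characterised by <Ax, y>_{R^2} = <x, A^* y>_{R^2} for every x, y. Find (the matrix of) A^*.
A^* = A^T =
[[0, -1],
 [-2, 3]]

For real matrices with standard dot products, the defining identity <Ax, y> = <x, A^* y> gives (Ax)^T y = x^T (A^*) y, i.e. x^T A^T y = x^T (A^*) y. Since this holds for all x, y, we must have A^* = A^T. Therefore
A^* =
[[0, -1],
 [-2, 3]].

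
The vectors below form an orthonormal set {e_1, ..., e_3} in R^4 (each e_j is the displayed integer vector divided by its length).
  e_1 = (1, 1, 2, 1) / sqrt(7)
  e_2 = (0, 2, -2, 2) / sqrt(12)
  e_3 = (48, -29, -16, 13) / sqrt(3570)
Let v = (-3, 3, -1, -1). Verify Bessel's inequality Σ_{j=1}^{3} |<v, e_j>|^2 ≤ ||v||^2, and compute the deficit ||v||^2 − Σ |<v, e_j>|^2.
Σ |<v, e_j>|^2 = 1602/85; ||v||^2 = 20; deficit = 98/85

Write each e_j = u_j / sqrt(<u_j, u_j>) where u_j is the displayed integer vector. Then <v, e_j> = <v, u_j> / sqrt(<u_j, u_j>), so |<v, e_j>|^2 = <v, u_j>^2 / <u_j, u_j>.
Coefficients: <v, e_1> = -3/sqrt(7), <v, e_2> = 6/sqrt(12), <v, e_3> = -228/sqrt(3570).
Square and sum: Σ |<v, e_j>|^2 = 1602/85.
Compute ||v||^2 = v·v = 20.
Deficit = 20 − 1602/85 = 98/85 ≥ 0, confirming Bessel's inequality. (The deficit equals ||v − Σ <v,e_j> e_j||^2, the squared distance from v to span{e_j}.)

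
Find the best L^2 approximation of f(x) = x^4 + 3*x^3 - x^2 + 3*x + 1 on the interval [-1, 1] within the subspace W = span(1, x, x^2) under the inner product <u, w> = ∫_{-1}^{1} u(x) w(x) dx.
g(x) = -x^2/7 + 24*x/5 + 32/35

The best approximation g ∈ W is the orthogonal projection of f onto W. Writing g = a_0 + a_1 x + a_2 x^2, the coefficients solve the normal equations G · a = b where
  G_{ij} = <φ_i, φ_j> and b_i = <f, φ_i>, with φ_0 = 1, φ_1 = x, φ_2 = x^2.
G =
  [2, 0, 2/3]
  [0, 2/3, 0]
  [2/3, 0, 2/5],
b = (26/15, 16/5, 58/105).
Solving gives a_0 = 32/35, a_1 = 24/5, a_2 = -1/7, so
  g(x) = -x^2/7 + 24*x/5 + 32/35.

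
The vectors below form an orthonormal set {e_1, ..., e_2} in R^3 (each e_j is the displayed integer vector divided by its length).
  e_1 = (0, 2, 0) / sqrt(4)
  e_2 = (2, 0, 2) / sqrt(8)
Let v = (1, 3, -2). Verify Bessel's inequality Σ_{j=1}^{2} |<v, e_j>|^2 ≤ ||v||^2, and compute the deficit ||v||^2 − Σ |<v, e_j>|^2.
Σ |<v, e_j>|^2 = 19/2; ||v||^2 = 14; deficit = 9/2

Write each e_j = u_j / sqrt(<u_j, u_j>) where u_j is the displayed integer vector. Then <v, e_j> = <v, u_j> / sqrt(<u_j, u_j>), so |<v, e_j>|^2 = <v, u_j>^2 / <u_j, u_j>.
Coefficients: <v, e_1> = 6/sqrt(4), <v, e_2> = -2/sqrt(8).
Square and sum: Σ |<v, e_j>|^2 = 19/2.
Compute ||v||^2 = v·v = 14.
Deficit = 14 − 19/2 = 9/2 ≥ 0, confirming Bessel's inequality. (The deficit equals ||v − Σ <v,e_j> e_j||^2, the squared distance from v to span{e_j}.)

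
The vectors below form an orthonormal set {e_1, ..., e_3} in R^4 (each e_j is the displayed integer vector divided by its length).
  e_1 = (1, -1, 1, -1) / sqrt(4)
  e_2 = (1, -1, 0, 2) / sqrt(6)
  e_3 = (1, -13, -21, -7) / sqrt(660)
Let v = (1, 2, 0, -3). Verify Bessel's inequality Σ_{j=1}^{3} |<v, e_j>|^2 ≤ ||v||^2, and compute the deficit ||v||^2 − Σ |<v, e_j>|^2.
Σ |<v, e_j>|^2 = 1011/110; ||v||^2 = 14; deficit = 529/110

Write each e_j = u_j / sqrt(<u_j, u_j>) where u_j is the displayed integer vector. Then <v, e_j> = <v, u_j> / sqrt(<u_j, u_j>), so |<v, e_j>|^2 = <v, u_j>^2 / <u_j, u_j>.
Coefficients: <v, e_1> = 2/sqrt(4), <v, e_2> = -7/sqrt(6), <v, e_3> = -4/sqrt(660).
Square and sum: Σ |<v, e_j>|^2 = 1011/110.
Compute ||v||^2 = v·v = 14.
Deficit = 14 − 1011/110 = 529/110 ≥ 0, confirming Bessel's inequality. (The deficit equals ||v − Σ <v,e_j> e_j||^2, the squared distance from v to span{e_j}.)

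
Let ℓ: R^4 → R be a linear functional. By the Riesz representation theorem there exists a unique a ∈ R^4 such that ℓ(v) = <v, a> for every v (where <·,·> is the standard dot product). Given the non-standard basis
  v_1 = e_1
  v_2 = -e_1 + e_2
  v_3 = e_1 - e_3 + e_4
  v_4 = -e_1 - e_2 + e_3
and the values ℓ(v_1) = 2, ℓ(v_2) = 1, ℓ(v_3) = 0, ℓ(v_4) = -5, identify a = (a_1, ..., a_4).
a = (2, 3, 0, -2)

Write a = (a_1, ..., a_4) in the standard basis. For each basis vector v_i, ℓ(v_i) = <v_i, a> is a linear equation in the a_j's. Collect the n equations into a matrix system V a = ℓ, where row i of V is v_i (expressed in the standard basis). Since V is invertible (lower-triangular with 1s on the diagonal, up to permutation), solve by back-substitution:
  V =
[[1, 0, 0, 0],
 [-1, 1, 0, 0],
 [1, 0, -1, 1],
 [-1, -1, 1, 0]]
  V a = (2, 1, 0, -5)
Solving gives a = (2, 3, 0, -2).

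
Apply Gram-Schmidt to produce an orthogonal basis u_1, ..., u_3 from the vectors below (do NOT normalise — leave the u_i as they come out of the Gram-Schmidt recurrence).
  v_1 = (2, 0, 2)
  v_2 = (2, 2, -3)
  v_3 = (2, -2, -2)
Orthogonal basis:
  u_1 = (2, 0, 2)
  u_2 = (5/2, 2, -5/2)
  u_3 = (12/11, -30/11, -12/11)

Apply the Gram-Schmidt recurrence
  u_1 = v_1
  u_i = v_i − Σ_{j<i} ((v_i · u_j) / (u_j · u_j)) · u_j.

Step by step this gives:
  u_1 = (2, 0, 2)
  u_2 = (5/2, 2, -5/2)
  u_3 = (12/11, -30/11, -12/11)

Orthogonality check:
  u_2 · u_1 = 0 (should be 0)
  u_3 · u_1 = 0 (should be 0)
  u_3 · u_2 = 0 (should be 0)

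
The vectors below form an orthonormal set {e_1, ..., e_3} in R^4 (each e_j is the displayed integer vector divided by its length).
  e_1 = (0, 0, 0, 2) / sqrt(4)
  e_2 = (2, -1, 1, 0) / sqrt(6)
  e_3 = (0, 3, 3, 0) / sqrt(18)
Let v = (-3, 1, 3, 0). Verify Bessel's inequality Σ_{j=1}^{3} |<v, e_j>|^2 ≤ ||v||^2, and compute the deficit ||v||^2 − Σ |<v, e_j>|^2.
Σ |<v, e_j>|^2 = 32/3; ||v||^2 = 19; deficit = 25/3

Write each e_j = u_j / sqrt(<u_j, u_j>) where u_j is the displayed integer vector. Then <v, e_j> = <v, u_j> / sqrt(<u_j, u_j>), so |<v, e_j>|^2 = <v, u_j>^2 / <u_j, u_j>.
Coefficients: <v, e_1> = 0/sqrt(4), <v, e_2> = -4/sqrt(6), <v, e_3> = 12/sqrt(18).
Square and sum: Σ |<v, e_j>|^2 = 32/3.
Compute ||v||^2 = v·v = 19.
Deficit = 19 − 32/3 = 25/3 ≥ 0, confirming Bessel's inequality. (The deficit equals ||v − Σ <v,e_j> e_j||^2, the squared distance from v to span{e_j}.)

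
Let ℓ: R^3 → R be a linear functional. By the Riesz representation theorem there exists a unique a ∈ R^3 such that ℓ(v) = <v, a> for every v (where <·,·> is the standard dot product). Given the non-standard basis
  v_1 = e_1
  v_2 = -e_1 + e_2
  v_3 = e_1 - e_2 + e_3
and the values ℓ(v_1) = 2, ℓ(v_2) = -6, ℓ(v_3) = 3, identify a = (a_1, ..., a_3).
a = (2, -4, -3)

Write a = (a_1, ..., a_3) in the standard basis. For each basis vector v_i, ℓ(v_i) = <v_i, a> is a linear equation in the a_j's. Collect the n equations into a matrix system V a = ℓ, where row i of V is v_i (expressed in the standard basis). Since V is invertible (lower-triangular with 1s on the diagonal, up to permutation), solve by back-substitution:
  V =
[[1, 0, 0],
 [-1, 1, 0],
 [1, -1, 1]]
  V a = (2, -6, 3)
Solving gives a = (2, -4, -3).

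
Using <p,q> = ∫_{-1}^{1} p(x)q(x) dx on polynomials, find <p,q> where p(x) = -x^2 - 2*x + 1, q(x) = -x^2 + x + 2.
<p,q> = 16/15

Expand the product: p(x)·q(x) = x^4 + x^3 - 5*x^2 - 3*x + 2.
∫_{-1}^{1} of each monomial x^k gives [2/(k+1) if k even, 0 if k odd]. Integrating term-by-term (or equivalently evaluating the antiderivative F(x) = x^5/5 + x^4/4 - 5*x^3/3 - 3*x^2/2 + 2*x at the endpoints):
  F(1) − F(−1) = -43/60 − (-107/60) = 16/15.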